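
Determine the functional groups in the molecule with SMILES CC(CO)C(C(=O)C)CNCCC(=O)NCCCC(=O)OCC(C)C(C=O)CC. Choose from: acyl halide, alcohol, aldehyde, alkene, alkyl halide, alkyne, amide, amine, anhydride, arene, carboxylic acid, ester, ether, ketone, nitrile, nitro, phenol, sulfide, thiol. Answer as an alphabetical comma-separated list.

alcohol, aldehyde, amide, amine, ester, ketone

Taking each segment in turn:
  CH(CH2OH): pendant –CH2OH on an sp³ backbone C → alcohol.
  CH(COCH3): pendant –COCH3: carbonyl C bonded to two carbons → ketone.
  CH2NHCH2: C–N–C with sp³ carbons and no adjacent C=O → amine (secondary).
  CH2CONHCH2: –C(=O)–N– linkage → amide (the N is not an amine).
  CH2COOCH2: –C(=O)–O–C with C on the carbonyl side → ester.
  CH(CHO): pendant –CHO: carbonyl C bonded to C and H → aldehyde.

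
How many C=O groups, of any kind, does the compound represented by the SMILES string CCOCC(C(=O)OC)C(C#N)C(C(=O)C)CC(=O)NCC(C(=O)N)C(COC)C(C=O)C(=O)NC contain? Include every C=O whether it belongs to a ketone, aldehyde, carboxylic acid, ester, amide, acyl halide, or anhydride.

CH(COOCH3): ester, 1 C=O (running total 1).
CH(COCH3): ketone, 1 C=O (running total 2).
CH2CONHCH2: amide, 1 C=O (running total 3).
CH(CONH2): amide, 1 C=O (running total 4).
CH(CHO): aldehyde, 1 C=O (running total 5).
CONHCH3: amide, 1 C=O (running total 6).

6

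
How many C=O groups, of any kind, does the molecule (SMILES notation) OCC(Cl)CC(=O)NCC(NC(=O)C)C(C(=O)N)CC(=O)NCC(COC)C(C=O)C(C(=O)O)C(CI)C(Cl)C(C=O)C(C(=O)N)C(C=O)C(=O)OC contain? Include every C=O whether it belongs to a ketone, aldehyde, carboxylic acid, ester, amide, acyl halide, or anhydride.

CH2CONHCH2: amide, 1 C=O (running total 1).
CH(NHCOCH3): amide, 1 C=O (running total 2).
CH(CONH2): amide, 1 C=O (running total 3).
CH2CONHCH2: amide, 1 C=O (running total 4).
CH(CHO): aldehyde, 1 C=O (running total 5).
CH(COOH): carboxylic acid, 1 C=O (running total 6).
CH(CHO): aldehyde, 1 C=O (running total 7).
CH(CONH2): amide, 1 C=O (running total 8).
CH(CHO): aldehyde, 1 C=O (running total 9).
COOCH3: ester, 1 C=O (running total 10).

10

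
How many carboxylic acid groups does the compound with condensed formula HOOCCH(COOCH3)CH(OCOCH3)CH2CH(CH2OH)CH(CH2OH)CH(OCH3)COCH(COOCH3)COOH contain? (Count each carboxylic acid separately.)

–COOH: carbonyl C bonded to –OH and C → carboxylic acid (the –OH is not a separate alcohol).
pendant –COOCH3: carbonyl C bonded to C and –OCH3 → ester.
pendant –OC(=O)CH3: an acyloxy group → ester.
pendant –CH2OH on an sp³ backbone C → alcohol.
pendant –CH2OH on an sp³ backbone C → alcohol.
pendant –OCH3: C–O–C with sp³ C, no adjacent C=O → ether.
–C(=O)– with carbon on both sides → ketone.
pendant –COOCH3: carbonyl C bonded to C and –OCH3 → ester.
–COOH: carbonyl C bonded to –OH and C → carboxylic acid (the –OH is not a separate alcohol).
Carboxylic acid appears at: HOOC, COOH → 2.

2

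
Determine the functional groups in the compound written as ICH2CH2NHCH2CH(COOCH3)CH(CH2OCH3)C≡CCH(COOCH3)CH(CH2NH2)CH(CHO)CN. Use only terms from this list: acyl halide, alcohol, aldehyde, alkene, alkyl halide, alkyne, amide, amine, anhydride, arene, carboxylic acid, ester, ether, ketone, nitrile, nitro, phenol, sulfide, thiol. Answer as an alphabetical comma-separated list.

aldehyde, alkyl halide, alkyne, amine, ester, ether, nitrile

halogen on an sp³ carbon → alkyl halide.
C–N–C with sp³ carbons and no adjacent C=O → amine (secondary).
pendant –COOCH3: carbonyl C bonded to C and –OCH3 → ester.
pendant –CH2OCH3: C–O–C linkage → ether.
C≡C triple bond → alkyne.
pendant –COOCH3: carbonyl C bonded to C and –OCH3 → ester.
pendant –CH2NH2: N on sp³ C, no adjacent C=O → amine.
pendant –CHO: carbonyl C bonded to C and H → aldehyde.
–C≡N: carbon triple-bonded to nitrogen → nitrile.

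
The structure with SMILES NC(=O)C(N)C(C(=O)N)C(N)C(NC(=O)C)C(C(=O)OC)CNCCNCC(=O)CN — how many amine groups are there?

5

Working along the chain:
  H2NCO: –C(=O)NH2: carbonyl C bonded to C and to N → amide (the N is not a separate amine).
  CH(NH2): –NH2 on an sp³ carbon with no adjacent C=O → amine.
  CH(CONH2): pendant –CONH2: carbonyl C bonded to C and N → amide.
  CH(NH2): –NH2 on an sp³ carbon with no adjacent C=O → amine.
  CH(NHCOCH3): pendant –NHC(=O)CH3: N bonded to a carbonyl → amide (not amine).
  CH(COOCH3): pendant –COOCH3: carbonyl C bonded to C and –OCH3 → ester.
  CH2NHCH2: C–N–C with sp³ carbons and no adjacent C=O → amine (secondary).
  CH2NHCH2: C–N–C with sp³ carbons and no adjacent C=O → amine (secondary).
  CO: –C(=O)– with carbon on both sides → ketone.
  CH2NH2: –NH2 on an sp³ carbon with no adjacent C=O → amine.
Amine appears at: CH(NH2), CH(NH2), CH2NHCH2, CH2NHCH2, CH2NH2 → 5.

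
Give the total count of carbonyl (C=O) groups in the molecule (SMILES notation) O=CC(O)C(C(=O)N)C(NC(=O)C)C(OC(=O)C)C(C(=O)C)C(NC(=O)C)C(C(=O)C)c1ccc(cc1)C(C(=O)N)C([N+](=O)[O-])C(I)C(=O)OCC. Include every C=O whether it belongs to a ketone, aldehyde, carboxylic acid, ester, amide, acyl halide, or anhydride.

OHC: aldehyde, 1 C=O (running total 1).
CH(CONH2): amide, 1 C=O (running total 2).
CH(NHCOCH3): amide, 1 C=O (running total 3).
CH(OCOCH3): ester, 1 C=O (running total 4).
CH(COCH3): ketone, 1 C=O (running total 5).
CH(NHCOCH3): amide, 1 C=O (running total 6).
CH(COCH3): ketone, 1 C=O (running total 7).
CH(CONH2): amide, 1 C=O (running total 8).
COOCH2CH3: ester, 1 C=O (running total 9).

9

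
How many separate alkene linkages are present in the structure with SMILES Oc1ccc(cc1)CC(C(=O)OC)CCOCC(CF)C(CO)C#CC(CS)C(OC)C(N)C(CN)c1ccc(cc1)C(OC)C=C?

1

Reading the structure from left to right:
  HOC6H4: –OH attached directly to an aromatic ring → phenol (not alcohol); the ring itself is an arene.
  CH(COOCH3): pendant –COOCH3: carbonyl C bonded to C and –OCH3 → ester.
  CH2OCH2: C–O–C with sp³ carbons on both sides and no adjacent C=O → ether.
  CH(CH2F): pendant –CH2X: halogen on sp³ carbon → alkyl halide.
  CH(CH2OH): pendant –CH2OH on an sp³ backbone C → alcohol.
  C≡C: C≡C triple bond → alkyne.
  CH(CH2SH): pendant –CH2SH → thiol.
  CH(OCH3): pendant –OCH3: C–O–C with sp³ C, no adjacent C=O → ether.
  CH(NH2): –NH2 on an sp³ carbon with no adjacent C=O → amine.
  CH(CH2NH2): pendant –CH2NH2: N on sp³ C, no adjacent C=O → amine.
  C6H4: para-disubstituted benzene ring → arene.
  CH(OCH3): pendant –OCH3: C–O–C with sp³ C, no adjacent C=O → ether.
  CH=CH2: C=C double bond → alkene.
Alkene appears at: CH=CH2 → 1.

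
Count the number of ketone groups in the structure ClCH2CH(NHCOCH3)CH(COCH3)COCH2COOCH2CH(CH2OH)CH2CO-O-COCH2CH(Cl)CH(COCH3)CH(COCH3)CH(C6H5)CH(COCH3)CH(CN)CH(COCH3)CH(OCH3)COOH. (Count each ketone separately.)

halogen on an sp³ carbon → alkyl halide.
pendant –NHC(=O)CH3: N bonded to a carbonyl → amide (not amine).
pendant –COCH3: carbonyl C bonded to two carbons → ketone.
–C(=O)– with carbon on both sides → ketone.
–C(=O)–O–C with C on the carbonyl side → ester.
pendant –CH2OH on an sp³ backbone C → alcohol.
two acyl groups sharing one oxygen, –C(=O)–O–C(=O)– → anhydride.
halogen on an sp³ carbon → alkyl halide.
pendant –COCH3: carbonyl C bonded to two carbons → ketone.
pendant –COCH3: carbonyl C bonded to two carbons → ketone.
pendant –C6H5: benzene ring → arene.
pendant –COCH3: carbonyl C bonded to two carbons → ketone.
pendant –C≡N: nitrile.
pendant –COCH3: carbonyl C bonded to two carbons → ketone.
pendant –OCH3: C–O–C with sp³ C, no adjacent C=O → ether.
–COOH: carbonyl C bonded to –OH and C → carboxylic acid (the –OH is not a separate alcohol).
Ketone appears at: CH(COCH3), CO, CH(COCH3), CH(COCH3), CH(COCH3), CH(COCH3) → 6.

6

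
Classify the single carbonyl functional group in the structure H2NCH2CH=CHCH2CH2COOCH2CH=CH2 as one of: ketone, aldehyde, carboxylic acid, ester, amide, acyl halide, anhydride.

The carbonyl is in the CH2COOCH2 segment: –C(=O)–O–C with C on the carbonyl side → ester.

ester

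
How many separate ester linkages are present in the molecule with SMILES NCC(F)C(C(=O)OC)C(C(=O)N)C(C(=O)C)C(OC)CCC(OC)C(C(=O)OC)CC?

2

–NH2 on an sp³ carbon with no adjacent C=O → amine.
halogen on an sp³ carbon → alkyl halide.
pendant –COOCH3: carbonyl C bonded to C and –OCH3 → ester.
pendant –CONH2: carbonyl C bonded to C and N → amide.
pendant –COCH3: carbonyl C bonded to two carbons → ketone.
pendant –OCH3: C–O–C with sp³ C, no adjacent C=O → ether.
pendant –OCH3: C–O–C with sp³ C, no adjacent C=O → ether.
pendant –COOCH3: carbonyl C bonded to C and –OCH3 → ester.
Ester appears at: CH(COOCH3), CH(COOCH3) → 2.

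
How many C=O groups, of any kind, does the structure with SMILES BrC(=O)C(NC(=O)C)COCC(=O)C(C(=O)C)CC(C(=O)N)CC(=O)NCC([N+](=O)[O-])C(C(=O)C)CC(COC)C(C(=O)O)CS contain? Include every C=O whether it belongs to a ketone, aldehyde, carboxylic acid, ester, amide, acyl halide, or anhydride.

BrCO: acyl halide, 1 C=O (running total 1).
CH(NHCOCH3): amide, 1 C=O (running total 2).
CO: ketone, 1 C=O (running total 3).
CH(COCH3): ketone, 1 C=O (running total 4).
CH(CONH2): amide, 1 C=O (running total 5).
CH2CONHCH2: amide, 1 C=O (running total 6).
CH(COCH3): ketone, 1 C=O (running total 7).
CH(COOH): carboxylic acid, 1 C=O (running total 8).

8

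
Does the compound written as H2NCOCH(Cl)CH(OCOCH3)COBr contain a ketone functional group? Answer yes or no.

Working along the chain:
  H2NCO: –C(=O)NH2: carbonyl C bonded to C and to N → amide (the N is not a separate amine).
  CH(Cl): halogen on an sp³ carbon → alkyl halide.
  CH(OCOCH3): pendant –OC(=O)CH3: an acyloxy group → ester.
  COBr: –C(=O)Br: carbonyl C bonded to C and to a halogen → acyl halide (not alkyl halide).
In CH(OCOCH3), the C=O is bonded to an –O–C group, which defines an ester, not a ketone. In H2NCO, the C=O is bonded to nitrogen, which defines an amide, not a ketone. In COBr, the C=O is bonded to a halogen, which defines an acyl halide, not a ketone.
The groups actually present are: acyl halide, alkyl halide, amide, ester.

no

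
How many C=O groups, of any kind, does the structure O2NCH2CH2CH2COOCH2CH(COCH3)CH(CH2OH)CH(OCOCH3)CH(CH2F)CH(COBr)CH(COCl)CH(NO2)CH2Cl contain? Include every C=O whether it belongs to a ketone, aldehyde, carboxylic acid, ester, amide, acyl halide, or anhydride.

CH2COOCH2: ester, 1 C=O (running total 1).
CH(COCH3): ketone, 1 C=O (running total 2).
CH(OCOCH3): ester, 1 C=O (running total 3).
CH(COBr): acyl halide, 1 C=O (running total 4).
CH(COCl): acyl halide, 1 C=O (running total 5).

5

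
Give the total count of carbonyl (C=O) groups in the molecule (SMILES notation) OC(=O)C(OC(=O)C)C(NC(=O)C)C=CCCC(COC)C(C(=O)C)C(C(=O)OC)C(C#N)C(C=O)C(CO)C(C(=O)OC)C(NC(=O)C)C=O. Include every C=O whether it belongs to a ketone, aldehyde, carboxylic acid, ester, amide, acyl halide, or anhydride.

HOOC: carboxylic acid, 1 C=O (running total 1).
CH(OCOCH3): ester, 1 C=O (running total 2).
CH(NHCOCH3): amide, 1 C=O (running total 3).
CH(COCH3): ketone, 1 C=O (running total 4).
CH(COOCH3): ester, 1 C=O (running total 5).
CH(CHO): aldehyde, 1 C=O (running total 6).
CH(COOCH3): ester, 1 C=O (running total 7).
CH(NHCOCH3): amide, 1 C=O (running total 8).
CHO: aldehyde, 1 C=O (running total 9).

9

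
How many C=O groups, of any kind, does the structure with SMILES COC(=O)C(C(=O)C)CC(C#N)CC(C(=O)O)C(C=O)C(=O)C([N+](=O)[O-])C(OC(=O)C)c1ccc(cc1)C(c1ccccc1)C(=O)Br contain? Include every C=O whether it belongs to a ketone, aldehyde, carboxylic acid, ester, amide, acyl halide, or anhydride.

CH3OOC: ester, 1 C=O (running total 1).
CH(COCH3): ketone, 1 C=O (running total 2).
CH(COOH): carboxylic acid, 1 C=O (running total 3).
CH(CHO): aldehyde, 1 C=O (running total 4).
CO: ketone, 1 C=O (running total 5).
CH(OCOCH3): ester, 1 C=O (running total 6).
COBr: acyl halide, 1 C=O (running total 7).

7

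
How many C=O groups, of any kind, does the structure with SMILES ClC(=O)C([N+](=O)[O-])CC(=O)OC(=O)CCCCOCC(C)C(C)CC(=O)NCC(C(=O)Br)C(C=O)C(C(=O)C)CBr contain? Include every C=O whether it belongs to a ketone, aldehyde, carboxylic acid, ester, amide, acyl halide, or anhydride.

7

ClCO: acyl halide, 1 C=O (running total 1).
CH2CO-O-COCH2: anhydride, 2 C=O (running total 3).
CH2CONHCH2: amide, 1 C=O (running total 4).
CH(COBr): acyl halide, 1 C=O (running total 5).
CH(CHO): aldehyde, 1 C=O (running total 6).
CH(COCH3): ketone, 1 C=O (running total 7).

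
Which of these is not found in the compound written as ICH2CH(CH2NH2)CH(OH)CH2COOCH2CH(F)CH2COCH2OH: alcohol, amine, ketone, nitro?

ketone: present (CO — –C(=O)– with carbon on both sides → ketone).
amine: present (CH(CH2NH2) — pendant –CH2NH2: N on sp³ C, no adjacent C=O → amine).
alcohol: present (CH(OH) — –OH on an sp³ carbon → alcohol (secondary)).
nitro: no segment matches this pattern.

nitro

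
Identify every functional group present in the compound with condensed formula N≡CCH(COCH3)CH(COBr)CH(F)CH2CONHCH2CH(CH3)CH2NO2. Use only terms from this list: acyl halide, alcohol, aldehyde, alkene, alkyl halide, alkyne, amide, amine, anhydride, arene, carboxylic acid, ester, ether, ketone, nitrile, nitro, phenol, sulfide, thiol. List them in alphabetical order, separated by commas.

acyl halide, alkyl halide, amide, ketone, nitrile, nitro

N≡C–: carbon triple-bonded to nitrogen → nitrile.
pendant –COCH3: carbonyl C bonded to two carbons → ketone.
pendant –C(=O)X: carbonyl C bonded to C and halogen → acyl halide.
halogen on an sp³ carbon → alkyl halide.
–C(=O)–N– linkage → amide (the N is not an amine).
–NO2 on carbon → nitro group.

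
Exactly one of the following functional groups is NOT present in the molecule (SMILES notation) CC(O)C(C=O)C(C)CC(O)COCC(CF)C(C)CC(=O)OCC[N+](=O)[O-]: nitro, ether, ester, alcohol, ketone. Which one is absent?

nitro: present (CH2NO2 — –NO2 on carbon → nitro group).
ether: present (CH2OCH2 — C–O–C with sp³ carbons on both sides and no adjacent C=O → ether).
alcohol: present (CH(OH) — –OH on an sp³ carbon → alcohol (secondary)).
ester: present (CH2COOCH2 — –C(=O)–O–C with C on the carbonyl side → ester).
ketone: absent. In CH2COOCH2, the C=O is bonded to an –O–C group, which defines an ester, not a ketone. In CH(CHO), the carbonyl carbon carries an H, so it is an aldehyde, not a ketone.

ketone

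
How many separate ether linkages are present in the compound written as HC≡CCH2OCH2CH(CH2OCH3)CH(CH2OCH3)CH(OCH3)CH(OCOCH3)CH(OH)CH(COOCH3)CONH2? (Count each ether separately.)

Taking each segment in turn:
  HC≡C: C≡C triple bond → alkyne.
  CH2OCH2: C–O–C with sp³ carbons on both sides and no adjacent C=O → ether.
  CH(CH2OCH3): pendant –CH2OCH3: C–O–C linkage → ether.
  CH(CH2OCH3): pendant –CH2OCH3: C–O–C linkage → ether.
  CH(OCH3): pendant –OCH3: C–O–C with sp³ C, no adjacent C=O → ether.
  CH(OCOCH3): pendant –OC(=O)CH3: an acyloxy group → ester.
  CH(OH): –OH on an sp³ carbon → alcohol (secondary).
  CH(COOCH3): pendant –COOCH3: carbonyl C bonded to C and –OCH3 → ester.
  CONH2: –C(=O)NH2: carbonyl C bonded to C and to N → amide (the N is not a separate amine).
Ether appears at: CH2OCH2, CH(CH2OCH3), CH(CH2OCH3), CH(OCH3) → 4.

4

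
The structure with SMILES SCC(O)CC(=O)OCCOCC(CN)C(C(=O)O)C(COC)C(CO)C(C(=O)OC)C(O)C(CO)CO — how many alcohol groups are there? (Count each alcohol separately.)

5

Reading the structure from left to right:
  HSCH2: –SH on an sp³ carbon → thiol.
  CH(OH): –OH on an sp³ carbon → alcohol (secondary).
  CH2COOCH2: –C(=O)–O–C with C on the carbonyl side → ester.
  CH2OCH2: C–O–C with sp³ carbons on both sides and no adjacent C=O → ether.
  CH(CH2NH2): pendant –CH2NH2: N on sp³ C, no adjacent C=O → amine.
  CH(COOH): pendant –COOH: carbonyl C bonded to C and –OH → carboxylic acid.
  CH(CH2OCH3): pendant –CH2OCH3: C–O–C linkage → ether.
  CH(CH2OH): pendant –CH2OH on an sp³ backbone C → alcohol.
  CH(COOCH3): pendant –COOCH3: carbonyl C bonded to C and –OCH3 → ester.
  CH(OH): –OH on an sp³ carbon → alcohol (secondary).
  CH(CH2OH): pendant –CH2OH on an sp³ backbone C → alcohol.
  CH2OH: –OH on an sp³ carbon → alcohol.
Alcohol appears at: CH(OH), CH(CH2OH), CH(OH), CH(CH2OH), CH2OH → 5.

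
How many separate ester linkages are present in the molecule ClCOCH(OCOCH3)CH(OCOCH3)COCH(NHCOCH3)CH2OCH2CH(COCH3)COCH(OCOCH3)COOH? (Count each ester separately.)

3

Working along the chain:
  ClCO: –C(=O)Cl: carbonyl C bonded to C and to a halogen → acyl halide (not alkyl halide).
  CH(OCOCH3): pendant –OC(=O)CH3: an acyloxy group → ester.
  CH(OCOCH3): pendant –OC(=O)CH3: an acyloxy group → ester.
  CO: –C(=O)– with carbon on both sides → ketone.
  CH(NHCOCH3): pendant –NHC(=O)CH3: N bonded to a carbonyl → amide (not amine).
  CH2OCH2: C–O–C with sp³ carbons on both sides and no adjacent C=O → ether.
  CH(COCH3): pendant –COCH3: carbonyl C bonded to two carbons → ketone.
  CO: –C(=O)– with carbon on both sides → ketone.
  CH(OCOCH3): pendant –OC(=O)CH3: an acyloxy group → ester.
  COOH: –COOH: carbonyl C bonded to –OH and C → carboxylic acid (the –OH is not a separate alcohol).
Ester appears at: CH(OCOCH3), CH(OCOCH3), CH(OCOCH3) → 3.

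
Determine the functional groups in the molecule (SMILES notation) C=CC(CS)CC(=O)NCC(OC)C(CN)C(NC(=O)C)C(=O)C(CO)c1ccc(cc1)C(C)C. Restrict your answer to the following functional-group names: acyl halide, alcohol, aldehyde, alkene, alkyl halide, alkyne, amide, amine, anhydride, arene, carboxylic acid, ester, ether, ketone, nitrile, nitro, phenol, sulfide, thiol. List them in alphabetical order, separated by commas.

Taking each segment in turn:
  CH2=CH: C=C double bond → alkene.
  CH(CH2SH): pendant –CH2SH → thiol.
  CH2CONHCH2: –C(=O)–N– linkage → amide (the N is not an amine).
  CH(OCH3): pendant –OCH3: C–O–C with sp³ C, no adjacent C=O → ether.
  CH(CH2NH2): pendant –CH2NH2: N on sp³ C, no adjacent C=O → amine.
  CH(NHCOCH3): pendant –NHC(=O)CH3: N bonded to a carbonyl → amide (not amine).
  CO: –C(=O)– with carbon on both sides → ketone.
  CH(CH2OH): pendant –CH2OH on an sp³ backbone C → alcohol.
  C6H4: para-disubstituted benzene ring → arene.

alcohol, alkene, amide, amine, arene, ether, ketone, thiol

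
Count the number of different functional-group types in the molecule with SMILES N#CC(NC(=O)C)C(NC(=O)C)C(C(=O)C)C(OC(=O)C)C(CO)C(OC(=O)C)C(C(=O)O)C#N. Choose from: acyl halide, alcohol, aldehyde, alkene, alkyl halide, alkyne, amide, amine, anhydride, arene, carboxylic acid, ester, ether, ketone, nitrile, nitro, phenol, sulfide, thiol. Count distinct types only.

6

Taking each segment in turn:
  N≡C: N≡C–: carbon triple-bonded to nitrogen → nitrile.
  CH(NHCOCH3): pendant –NHC(=O)CH3: N bonded to a carbonyl → amide (not amine).
  CH(NHCOCH3): pendant –NHC(=O)CH3: N bonded to a carbonyl → amide (not amine).
  CH(COCH3): pendant –COCH3: carbonyl C bonded to two carbons → ketone.
  CH(OCOCH3): pendant –OC(=O)CH3: an acyloxy group → ester.
  CH(CH2OH): pendant –CH2OH on an sp³ backbone C → alcohol.
  CH(OCOCH3): pendant –OC(=O)CH3: an acyloxy group → ester.
  CH(COOH): pendant –COOH: carbonyl C bonded to C and –OH → carboxylic acid.
  CN: –C≡N: carbon triple-bonded to nitrogen → nitrile.
Distinct types present: alcohol, amide, carboxylic acid, ester, ketone, nitrile.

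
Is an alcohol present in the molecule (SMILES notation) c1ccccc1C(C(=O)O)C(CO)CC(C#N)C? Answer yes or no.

yes

C6H5– phenyl ring → arene.
pendant –COOH: carbonyl C bonded to C and –OH → carboxylic acid.
pendant –CH2OH on an sp³ backbone C → alcohol.
pendant –C≡N: nitrile.
The CH(CH2OH) segment supplies the alcohol: pendant –CH2OH on an sp³ backbone C → alcohol.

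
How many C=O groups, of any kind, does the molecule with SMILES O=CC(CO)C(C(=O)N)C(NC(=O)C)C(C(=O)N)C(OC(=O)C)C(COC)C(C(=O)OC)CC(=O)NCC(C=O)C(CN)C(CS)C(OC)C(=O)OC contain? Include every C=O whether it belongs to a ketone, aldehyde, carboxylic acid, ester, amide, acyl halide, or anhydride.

OHC: aldehyde, 1 C=O (running total 1).
CH(CONH2): amide, 1 C=O (running total 2).
CH(NHCOCH3): amide, 1 C=O (running total 3).
CH(CONH2): amide, 1 C=O (running total 4).
CH(OCOCH3): ester, 1 C=O (running total 5).
CH(COOCH3): ester, 1 C=O (running total 6).
CH2CONHCH2: amide, 1 C=O (running total 7).
CH(CHO): aldehyde, 1 C=O (running total 8).
COOCH3: ester, 1 C=O (running total 9).

9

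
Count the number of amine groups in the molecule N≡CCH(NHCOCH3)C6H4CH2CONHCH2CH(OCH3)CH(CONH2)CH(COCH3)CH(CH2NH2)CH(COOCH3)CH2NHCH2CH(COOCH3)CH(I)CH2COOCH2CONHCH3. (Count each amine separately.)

2

N≡C–: carbon triple-bonded to nitrogen → nitrile.
pendant –NHC(=O)CH3: N bonded to a carbonyl → amide (not amine).
para-disubstituted benzene ring → arene.
–C(=O)–N– linkage → amide (the N is not an amine).
pendant –OCH3: C–O–C with sp³ C, no adjacent C=O → ether.
pendant –CONH2: carbonyl C bonded to C and N → amide.
pendant –COCH3: carbonyl C bonded to two carbons → ketone.
pendant –CH2NH2: N on sp³ C, no adjacent C=O → amine.
pendant –COOCH3: carbonyl C bonded to C and –OCH3 → ester.
C–N–C with sp³ carbons and no adjacent C=O → amine (secondary).
pendant –COOCH3: carbonyl C bonded to C and –OCH3 → ester.
halogen on an sp³ carbon → alkyl halide.
–C(=O)–O–C with C on the carbonyl side → ester.
–C(=O)NHCH3: carbonyl C bonded to C and to N → amide (the N is not an amine).
Amine appears at: CH(CH2NH2), CH2NHCH2 → 2.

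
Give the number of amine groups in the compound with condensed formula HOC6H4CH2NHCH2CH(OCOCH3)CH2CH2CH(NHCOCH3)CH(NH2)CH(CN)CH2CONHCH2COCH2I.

Taking each segment in turn:
  HOC6H4: –OH attached directly to an aromatic ring → phenol (not alcohol); the ring itself is an arene.
  CH2NHCH2: C–N–C with sp³ carbons and no adjacent C=O → amine (secondary).
  CH(OCOCH3): pendant –OC(=O)CH3: an acyloxy group → ester.
  CH(NHCOCH3): pendant –NHC(=O)CH3: N bonded to a carbonyl → amide (not amine).
  CH(NH2): –NH2 on an sp³ carbon with no adjacent C=O → amine.
  CH(CN): pendant –C≡N: nitrile.
  CH2CONHCH2: –C(=O)–N– linkage → amide (the N is not an amine).
  CO: –C(=O)– with carbon on both sides → ketone.
  CH2I: halogen on an sp³ carbon → alkyl halide.
Amine appears at: CH2NHCH2, CH(NH2) → 2.

2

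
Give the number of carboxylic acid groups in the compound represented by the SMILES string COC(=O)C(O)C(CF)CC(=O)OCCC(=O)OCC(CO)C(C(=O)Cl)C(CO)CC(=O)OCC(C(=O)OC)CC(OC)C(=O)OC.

Taking each segment in turn:
  CH3OOC: CH3O–C(=O)–: carbonyl C bonded to C and to –OCH3 → ester (not ketone + ether).
  CH(OH): –OH on an sp³ carbon → alcohol (secondary).
  CH(CH2F): pendant –CH2X: halogen on sp³ carbon → alkyl halide.
  CH2COOCH2: –C(=O)–O–C with C on the carbonyl side → ester.
  CH2COOCH2: –C(=O)–O–C with C on the carbonyl side → ester.
  CH(CH2OH): pendant –CH2OH on an sp³ backbone C → alcohol.
  CH(COCl): pendant –C(=O)X: carbonyl C bonded to C and halogen → acyl halide.
  CH(CH2OH): pendant –CH2OH on an sp³ backbone C → alcohol.
  CH2COOCH2: –C(=O)–O–C with C on the carbonyl side → ester.
  CH(COOCH3): pendant –COOCH3: carbonyl C bonded to C and –OCH3 → ester.
  CH(OCH3): pendant –OCH3: C–O–C with sp³ C, no adjacent C=O → ether.
  COOCH3: –C(=O)OCH3: carbonyl C bonded to C and to –OCH3 → ester (not ketone + ether).
No segment is a carboxylic acid: CH3OOC is ester, not carboxylic acid; CH(OH) is alcohol, not carboxylic acid; CH2COOCH2 is ester, not carboxylic acid. → 0.

0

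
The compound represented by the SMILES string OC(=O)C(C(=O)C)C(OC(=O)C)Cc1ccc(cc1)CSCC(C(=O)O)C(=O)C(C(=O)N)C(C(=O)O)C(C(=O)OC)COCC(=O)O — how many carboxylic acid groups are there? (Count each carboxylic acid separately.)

4

Reading the structure from left to right:
  HOOC: –COOH: carbonyl C bonded to –OH and C → carboxylic acid (the –OH is not a separate alcohol).
  CH(COCH3): pendant –COCH3: carbonyl C bonded to two carbons → ketone.
  CH(OCOCH3): pendant –OC(=O)CH3: an acyloxy group → ester.
  C6H4: para-disubstituted benzene ring → arene.
  CH2SCH2: C–S–C linkage → sulfide (thioether).
  CH(COOH): pendant –COOH: carbonyl C bonded to C and –OH → carboxylic acid.
  CO: –C(=O)– with carbon on both sides → ketone.
  CH(CONH2): pendant –CONH2: carbonyl C bonded to C and N → amide.
  CH(COOH): pendant –COOH: carbonyl C bonded to C and –OH → carboxylic acid.
  CH(COOCH3): pendant –COOCH3: carbonyl C bonded to C and –OCH3 → ester.
  CH2OCH2: C–O–C with sp³ carbons on both sides and no adjacent C=O → ether.
  COOH: –COOH: carbonyl C bonded to –OH and C → carboxylic acid (the –OH is not a separate alcohol).
Carboxylic acid appears at: HOOC, CH(COOH), CH(COOH), COOH → 4.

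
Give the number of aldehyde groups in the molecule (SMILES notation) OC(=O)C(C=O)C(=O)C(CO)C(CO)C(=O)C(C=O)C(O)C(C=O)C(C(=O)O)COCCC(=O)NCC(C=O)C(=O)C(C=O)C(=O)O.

–COOH: carbonyl C bonded to –OH and C → carboxylic acid (the –OH is not a separate alcohol).
pendant –CHO: carbonyl C bonded to C and H → aldehyde.
–C(=O)– with carbon on both sides → ketone.
pendant –CH2OH on an sp³ backbone C → alcohol.
pendant –CH2OH on an sp³ backbone C → alcohol.
–C(=O)– with carbon on both sides → ketone.
pendant –CHO: carbonyl C bonded to C and H → aldehyde.
–OH on an sp³ carbon → alcohol (secondary).
pendant –CHO: carbonyl C bonded to C and H → aldehyde.
pendant –COOH: carbonyl C bonded to C and –OH → carboxylic acid.
C–O–C with sp³ carbons on both sides and no adjacent C=O → ether.
–C(=O)–N– linkage → amide (the N is not an amine).
pendant –CHO: carbonyl C bonded to C and H → aldehyde.
–C(=O)– with carbon on both sides → ketone.
pendant –CHO: carbonyl C bonded to C and H → aldehyde.
–COOH: carbonyl C bonded to –OH and C → carboxylic acid (the –OH is not a separate alcohol).
Aldehyde appears at: CH(CHO), CH(CHO), CH(CHO), CH(CHO), CH(CHO) → 5.

5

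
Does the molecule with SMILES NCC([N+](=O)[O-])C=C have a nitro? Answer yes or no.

yes

–NH2 on an sp³ carbon with no adjacent C=O → amine.
–NO2 on an sp³ carbon → nitro (the N=O is not a carbonyl).
C=C double bond → alkene.
The CH(NO2) segment supplies the nitro: –NO2 on an sp³ carbon → nitro (the N=O is not a carbonyl).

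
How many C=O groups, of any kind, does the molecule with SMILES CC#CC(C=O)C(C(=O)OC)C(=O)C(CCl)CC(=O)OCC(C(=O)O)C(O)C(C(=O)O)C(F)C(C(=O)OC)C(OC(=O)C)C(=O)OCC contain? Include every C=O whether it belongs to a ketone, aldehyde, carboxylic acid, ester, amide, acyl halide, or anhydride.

CH(CHO): aldehyde, 1 C=O (running total 1).
CH(COOCH3): ester, 1 C=O (running total 2).
CO: ketone, 1 C=O (running total 3).
CH2COOCH2: ester, 1 C=O (running total 4).
CH(COOH): carboxylic acid, 1 C=O (running total 5).
CH(COOH): carboxylic acid, 1 C=O (running total 6).
CH(COOCH3): ester, 1 C=O (running total 7).
CH(OCOCH3): ester, 1 C=O (running total 8).
COOCH2CH3: ester, 1 C=O (running total 9).

9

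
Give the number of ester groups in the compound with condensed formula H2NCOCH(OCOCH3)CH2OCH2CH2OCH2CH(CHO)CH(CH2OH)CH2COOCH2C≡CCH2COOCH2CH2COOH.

Reading the structure from left to right:
  H2NCO: –C(=O)NH2: carbonyl C bonded to C and to N → amide (the N is not a separate amine).
  CH(OCOCH3): pendant –OC(=O)CH3: an acyloxy group → ester.
  CH2OCH2: C–O–C with sp³ carbons on both sides and no adjacent C=O → ether.
  CH2OCH2: C–O–C with sp³ carbons on both sides and no adjacent C=O → ether.
  CH(CHO): pendant –CHO: carbonyl C bonded to C and H → aldehyde.
  CH(CH2OH): pendant –CH2OH on an sp³ backbone C → alcohol.
  CH2COOCH2: –C(=O)–O–C with C on the carbonyl side → ester.
  C≡C: C≡C triple bond → alkyne.
  CH2COOCH2: –C(=O)–O–C with C on the carbonyl side → ester.
  COOH: –COOH: carbonyl C bonded to –OH and C → carboxylic acid (the –OH is not a separate alcohol).
Ester appears at: CH(OCOCH3), CH2COOCH2, CH2COOCH2 → 3.

3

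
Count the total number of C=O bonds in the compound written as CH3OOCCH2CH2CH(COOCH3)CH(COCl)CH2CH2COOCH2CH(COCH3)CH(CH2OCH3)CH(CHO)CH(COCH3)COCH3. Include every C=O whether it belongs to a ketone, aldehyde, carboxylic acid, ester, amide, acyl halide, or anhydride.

CH3OOC: ester, 1 C=O (running total 1).
CH(COOCH3): ester, 1 C=O (running total 2).
CH(COCl): acyl halide, 1 C=O (running total 3).
CH2COOCH2: ester, 1 C=O (running total 4).
CH(COCH3): ketone, 1 C=O (running total 5).
CH(CHO): aldehyde, 1 C=O (running total 6).
CH(COCH3): ketone, 1 C=O (running total 7).
CO: ketone, 1 C=O (running total 8).

8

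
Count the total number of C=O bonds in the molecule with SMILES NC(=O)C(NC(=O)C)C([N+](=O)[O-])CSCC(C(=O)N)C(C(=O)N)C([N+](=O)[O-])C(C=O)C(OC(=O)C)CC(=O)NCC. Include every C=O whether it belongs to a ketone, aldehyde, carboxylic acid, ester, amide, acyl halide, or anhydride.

7

H2NCO: amide, 1 C=O (running total 1).
CH(NHCOCH3): amide, 1 C=O (running total 2).
CH(CONH2): amide, 1 C=O (running total 3).
CH(CONH2): amide, 1 C=O (running total 4).
CH(CHO): aldehyde, 1 C=O (running total 5).
CH(OCOCH3): ester, 1 C=O (running total 6).
CH2CONHCH2: amide, 1 C=O (running total 7).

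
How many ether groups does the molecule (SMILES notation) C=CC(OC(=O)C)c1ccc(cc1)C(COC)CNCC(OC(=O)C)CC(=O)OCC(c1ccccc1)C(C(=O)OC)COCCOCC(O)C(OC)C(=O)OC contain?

Working along the chain:
  CH2=CH: C=C double bond → alkene.
  CH(OCOCH3): pendant –OC(=O)CH3: an acyloxy group → ester.
  C6H4: para-disubstituted benzene ring → arene.
  CH(CH2OCH3): pendant –CH2OCH3: C–O–C linkage → ether.
  CH2NHCH2: C–N–C with sp³ carbons and no adjacent C=O → amine (secondary).
  CH(OCOCH3): pendant –OC(=O)CH3: an acyloxy group → ester.
  CH2COOCH2: –C(=O)–O–C with C on the carbonyl side → ester.
  CH(C6H5): pendant –C6H5: benzene ring → arene.
  CH(COOCH3): pendant –COOCH3: carbonyl C bonded to C and –OCH3 → ester.
  CH2OCH2: C–O–C with sp³ carbons on both sides and no adjacent C=O → ether.
  CH2OCH2: C–O–C with sp³ carbons on both sides and no adjacent C=O → ether.
  CH(OH): –OH on an sp³ carbon → alcohol (secondary).
  CH(OCH3): pendant –OCH3: C–O–C with sp³ C, no adjacent C=O → ether.
  COOCH3: –C(=O)OCH3: carbonyl C bonded to C and to –OCH3 → ester (not ketone + ether).
Ether appears at: CH(CH2OCH3), CH2OCH2, CH2OCH2, CH(OCH3) → 4.

4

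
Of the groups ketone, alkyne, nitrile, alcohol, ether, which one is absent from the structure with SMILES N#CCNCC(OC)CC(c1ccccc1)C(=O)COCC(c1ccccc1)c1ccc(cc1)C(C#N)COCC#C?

alcohol

ether: present (CH(OCH3) — pendant –OCH3: C–O–C with sp³ C, no adjacent C=O → ether).
nitrile: present (N≡C — N≡C–: carbon triple-bonded to nitrogen → nitrile).
ketone: present (CO — –C(=O)– with carbon on both sides → ketone).
alkyne: present (C≡CH — C≡C triple bond → alkyne).
alcohol: no segment matches this pattern.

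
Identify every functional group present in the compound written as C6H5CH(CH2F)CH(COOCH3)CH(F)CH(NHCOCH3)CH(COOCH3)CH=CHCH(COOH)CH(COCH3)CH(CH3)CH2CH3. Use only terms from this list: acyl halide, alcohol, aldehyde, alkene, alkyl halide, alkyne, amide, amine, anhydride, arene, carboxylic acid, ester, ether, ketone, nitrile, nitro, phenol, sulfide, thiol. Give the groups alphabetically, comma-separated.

Reading the structure from left to right:
  C6H5: C6H5– phenyl ring → arene.
  CH(CH2F): pendant –CH2X: halogen on sp³ carbon → alkyl halide.
  CH(COOCH3): pendant –COOCH3: carbonyl C bonded to C and –OCH3 → ester.
  CH(F): halogen on an sp³ carbon → alkyl halide.
  CH(NHCOCH3): pendant –NHC(=O)CH3: N bonded to a carbonyl → amide (not amine).
  CH(COOCH3): pendant –COOCH3: carbonyl C bonded to C and –OCH3 → ester.
  CH=CH: C=C double bond → alkene.
  CH(COOH): pendant –COOH: carbonyl C bonded to C and –OH → carboxylic acid.
  CH(COCH3): pendant –COCH3: carbonyl C bonded to two carbons → ketone.

alkene, alkyl halide, amide, arene, carboxylic acid, ester, ketone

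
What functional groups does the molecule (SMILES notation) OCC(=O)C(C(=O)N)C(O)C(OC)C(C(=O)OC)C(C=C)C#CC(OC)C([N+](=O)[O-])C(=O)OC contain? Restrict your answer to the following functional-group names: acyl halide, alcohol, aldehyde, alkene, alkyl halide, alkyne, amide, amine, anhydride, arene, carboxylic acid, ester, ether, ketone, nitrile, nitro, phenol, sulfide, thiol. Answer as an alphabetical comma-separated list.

alcohol, alkene, alkyne, amide, ester, ether, ketone, nitro

Working along the chain:
  HOCH2: HO– on an sp³ carbon → alcohol.
  CO: –C(=O)– with carbon on both sides → ketone.
  CH(CONH2): pendant –CONH2: carbonyl C bonded to C and N → amide.
  CH(OH): –OH on an sp³ carbon → alcohol (secondary).
  CH(OCH3): pendant –OCH3: C–O–C with sp³ C, no adjacent C=O → ether.
  CH(COOCH3): pendant –COOCH3: carbonyl C bonded to C and –OCH3 → ester.
  CH(CH=CH2): pendant –CH=CH2: C=C double bond → alkene.
  C≡C: C≡C triple bond → alkyne.
  CH(OCH3): pendant –OCH3: C–O–C with sp³ C, no adjacent C=O → ether.
  CH(NO2): –NO2 on an sp³ carbon → nitro (the N=O is not a carbonyl).
  COOCH3: –C(=O)OCH3: carbonyl C bonded to C and to –OCH3 → ester (not ketone + ether).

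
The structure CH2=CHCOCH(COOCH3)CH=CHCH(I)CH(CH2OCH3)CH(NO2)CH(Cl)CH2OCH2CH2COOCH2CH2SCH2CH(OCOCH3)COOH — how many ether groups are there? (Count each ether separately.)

C=C double bond → alkene.
–C(=O)– with carbon on both sides → ketone.
pendant –COOCH3: carbonyl C bonded to C and –OCH3 → ester.
C=C double bond → alkene.
halogen on an sp³ carbon → alkyl halide.
pendant –CH2OCH3: C–O–C linkage → ether.
–NO2 on an sp³ carbon → nitro (the N=O is not a carbonyl).
halogen on an sp³ carbon → alkyl halide.
C–O–C with sp³ carbons on both sides and no adjacent C=O → ether.
–C(=O)–O–C with C on the carbonyl side → ester.
C–S–C linkage → sulfide (thioether).
pendant –OC(=O)CH3: an acyloxy group → ester.
–COOH: carbonyl C bonded to –OH and C → carboxylic acid (the –OH is not a separate alcohol).
Ether appears at: CH(CH2OCH3), CH2OCH2 → 2.

2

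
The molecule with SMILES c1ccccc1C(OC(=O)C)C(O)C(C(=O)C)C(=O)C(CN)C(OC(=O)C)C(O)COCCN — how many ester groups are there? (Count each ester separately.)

Taking each segment in turn:
  C6H5: C6H5– phenyl ring → arene.
  CH(OCOCH3): pendant –OC(=O)CH3: an acyloxy group → ester.
  CH(OH): –OH on an sp³ carbon → alcohol (secondary).
  CH(COCH3): pendant –COCH3: carbonyl C bonded to two carbons → ketone.
  CO: –C(=O)– with carbon on both sides → ketone.
  CH(CH2NH2): pendant –CH2NH2: N on sp³ C, no adjacent C=O → amine.
  CH(OCOCH3): pendant –OC(=O)CH3: an acyloxy group → ester.
  CH(OH): –OH on an sp³ carbon → alcohol (secondary).
  CH2OCH2: C–O–C with sp³ carbons on both sides and no adjacent C=O → ether.
  CH2NH2: –NH2 on an sp³ carbon with no adjacent C=O → amine.
Ester appears at: CH(OCOCH3), CH(OCOCH3) → 2.

2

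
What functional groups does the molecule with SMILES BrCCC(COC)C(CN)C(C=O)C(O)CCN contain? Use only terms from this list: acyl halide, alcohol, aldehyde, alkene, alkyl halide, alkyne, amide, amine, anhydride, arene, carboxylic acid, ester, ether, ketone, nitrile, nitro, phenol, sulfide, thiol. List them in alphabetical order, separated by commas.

halogen on an sp³ carbon → alkyl halide.
pendant –CH2OCH3: C–O–C linkage → ether.
pendant –CH2NH2: N on sp³ C, no adjacent C=O → amine.
pendant –CHO: carbonyl C bonded to C and H → aldehyde.
–OH on an sp³ carbon → alcohol (secondary).
–NH2 on an sp³ carbon with no adjacent C=O → amine.

alcohol, aldehyde, alkyl halide, amine, ether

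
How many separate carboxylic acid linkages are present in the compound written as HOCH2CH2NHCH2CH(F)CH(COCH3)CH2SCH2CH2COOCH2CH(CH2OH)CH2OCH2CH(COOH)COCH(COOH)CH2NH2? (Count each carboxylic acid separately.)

HO– on an sp³ carbon → alcohol.
C–N–C with sp³ carbons and no adjacent C=O → amine (secondary).
halogen on an sp³ carbon → alkyl halide.
pendant –COCH3: carbonyl C bonded to two carbons → ketone.
C–S–C linkage → sulfide (thioether).
–C(=O)–O–C with C on the carbonyl side → ester.
pendant –CH2OH on an sp³ backbone C → alcohol.
C–O–C with sp³ carbons on both sides and no adjacent C=O → ether.
pendant –COOH: carbonyl C bonded to C and –OH → carboxylic acid.
–C(=O)– with carbon on both sides → ketone.
pendant –COOH: carbonyl C bonded to C and –OH → carboxylic acid.
–NH2 on an sp³ carbon with no adjacent C=O → amine.
Carboxylic acid appears at: CH(COOH), CH(COOH) → 2.

2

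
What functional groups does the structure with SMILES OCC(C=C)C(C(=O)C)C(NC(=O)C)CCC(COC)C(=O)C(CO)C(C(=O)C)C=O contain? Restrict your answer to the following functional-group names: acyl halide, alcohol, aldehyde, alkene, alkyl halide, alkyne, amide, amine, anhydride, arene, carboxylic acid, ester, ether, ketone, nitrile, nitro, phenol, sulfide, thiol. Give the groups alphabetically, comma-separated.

Reading the structure from left to right:
  HOCH2: HO– on an sp³ carbon → alcohol.
  CH(CH=CH2): pendant –CH=CH2: C=C double bond → alkene.
  CH(COCH3): pendant –COCH3: carbonyl C bonded to two carbons → ketone.
  CH(NHCOCH3): pendant –NHC(=O)CH3: N bonded to a carbonyl → amide (not amine).
  CH(CH2OCH3): pendant –CH2OCH3: C–O–C linkage → ether.
  CO: –C(=O)– with carbon on both sides → ketone.
  CH(CH2OH): pendant –CH2OH on an sp³ backbone C → alcohol.
  CH(COCH3): pendant –COCH3: carbonyl C bonded to two carbons → ketone.
  CHO: terminal –CHO: carbonyl C bonded to H and C → aldehyde.

alcohol, aldehyde, alkene, amide, ether, ketone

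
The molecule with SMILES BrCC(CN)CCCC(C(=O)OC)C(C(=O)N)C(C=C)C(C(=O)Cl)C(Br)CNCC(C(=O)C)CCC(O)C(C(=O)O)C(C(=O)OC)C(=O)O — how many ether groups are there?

0

Taking each segment in turn:
  BrCH2: halogen on an sp³ carbon → alkyl halide.
  CH(CH2NH2): pendant –CH2NH2: N on sp³ C, no adjacent C=O → amine.
  CH(COOCH3): pendant –COOCH3: carbonyl C bonded to C and –OCH3 → ester.
  CH(CONH2): pendant –CONH2: carbonyl C bonded to C and N → amide.
  CH(CH=CH2): pendant –CH=CH2: C=C double bond → alkene.
  CH(COCl): pendant –C(=O)X: carbonyl C bonded to C and halogen → acyl halide.
  CH(Br): halogen on an sp³ carbon → alkyl halide.
  CH2NHCH2: C–N–C with sp³ carbons and no adjacent C=O → amine (secondary).
  CH(COCH3): pendant –COCH3: carbonyl C bonded to two carbons → ketone.
  CH(OH): –OH on an sp³ carbon → alcohol (secondary).
  CH(COOH): pendant –COOH: carbonyl C bonded to C and –OH → carboxylic acid.
  CH(COOCH3): pendant –COOCH3: carbonyl C bonded to C and –OCH3 → ester.
  COOH: –COOH: carbonyl C bonded to –OH and C → carboxylic acid (the –OH is not a separate alcohol).
No segment is a ether: CH(COOCH3) is ester, not ether; CH(OH) is alcohol, not ether; CH(COOCH3) is ester, not ether. → 0.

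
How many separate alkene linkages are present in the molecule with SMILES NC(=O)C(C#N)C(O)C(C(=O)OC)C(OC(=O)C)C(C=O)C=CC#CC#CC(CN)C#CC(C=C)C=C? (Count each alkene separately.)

3

Taking each segment in turn:
  H2NCO: –C(=O)NH2: carbonyl C bonded to C and to N → amide (the N is not a separate amine).
  CH(CN): pendant –C≡N: nitrile.
  CH(OH): –OH on an sp³ carbon → alcohol (secondary).
  CH(COOCH3): pendant –COOCH3: carbonyl C bonded to C and –OCH3 → ester.
  CH(OCOCH3): pendant –OC(=O)CH3: an acyloxy group → ester.
  CH(CHO): pendant –CHO: carbonyl C bonded to C and H → aldehyde.
  CH=CH: C=C double bond → alkene.
  C≡C: C≡C triple bond → alkyne.
  C≡C: C≡C triple bond → alkyne.
  CH(CH2NH2): pendant –CH2NH2: N on sp³ C, no adjacent C=O → amine.
  C≡C: C≡C triple bond → alkyne.
  CH(CH=CH2): pendant –CH=CH2: C=C double bond → alkene.
  CH=CH2: C=C double bond → alkene.
Alkene appears at: CH=CH, CH(CH=CH2), CH=CH2 → 3.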